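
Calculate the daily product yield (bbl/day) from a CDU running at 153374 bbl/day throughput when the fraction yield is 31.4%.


Crude throughput = 153374 bbl/day
Fraction yield = 31.4%
yield = throughput * fraction / 100
yield = 153374 * 31.4 / 100 = 48159.436

48159.436 bbl/day


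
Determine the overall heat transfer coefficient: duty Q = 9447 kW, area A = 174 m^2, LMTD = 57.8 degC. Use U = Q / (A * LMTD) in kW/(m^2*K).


From Q = U*A*LMTD, U = Q / (A * LMTD)
U = 9447 / (174 * 57.8) = 9447 / 10057.2 = 0.9393

0.9393 kW/(m^2*K)


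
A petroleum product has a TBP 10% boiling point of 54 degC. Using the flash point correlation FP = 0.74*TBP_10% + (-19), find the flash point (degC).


FP = 0.74 * 54 + (-19) = 20.96

20.96 degC


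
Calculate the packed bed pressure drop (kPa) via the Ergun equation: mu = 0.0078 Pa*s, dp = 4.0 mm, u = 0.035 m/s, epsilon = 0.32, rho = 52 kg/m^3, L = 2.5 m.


dp = 4.0 mm = 0.004 m
Viscous term = 150*0.0078*0.035*(1-0.32)^2 / (0.004^2*0.32^3) = 36116.2
Inertial term = 1.75*52*0.035^2*(1-0.32) / (0.004*0.32^3) = 578.331
dP/L = 36116.2 + 578.331 = 36694.5 Pa/m
dP = 36694.5 * 2.5 / 1000 = 91.74 kPa

91.74 kPa


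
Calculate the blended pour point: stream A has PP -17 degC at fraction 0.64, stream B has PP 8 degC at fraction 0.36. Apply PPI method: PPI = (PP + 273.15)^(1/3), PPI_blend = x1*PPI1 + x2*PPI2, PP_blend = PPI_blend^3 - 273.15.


PPI_1 = (-17 + 273.15)^(1/3) = 6.350844
PPI_2 = (8 + 273.15)^(1/3) = 6.551077
PPI_blend = 0.64 * 6.350844 + 0.36 * 6.551077 = 6.422928
PP_blend = 6.422928^3 - 273.15 = 264.9715 - 273.15 = -8.18

-8.18 degC


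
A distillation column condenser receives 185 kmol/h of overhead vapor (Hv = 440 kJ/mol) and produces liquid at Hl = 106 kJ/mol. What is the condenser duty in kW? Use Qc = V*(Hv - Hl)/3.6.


Qc = 185 * (440 - 106) / 3.6 = 185 * 334 / 3.6 = 17160

17160 kW


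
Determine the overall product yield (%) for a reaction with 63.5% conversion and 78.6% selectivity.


Overall yield = conversion (%) * selectivity (%) / 100
Conversion = 63.5%, Selectivity = 78.6%
Y = 63.5 * 78.6 / 100
= 49.911 %

49.911 %


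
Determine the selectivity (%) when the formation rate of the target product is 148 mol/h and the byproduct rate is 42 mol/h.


Selectivity = desired / (desired + undesired) * 100
Total products = 148 + 42 = 190 mol/h
S = 148 / 190 * 100
= 0.7789 * 100
= 77.89 %

77.89 %


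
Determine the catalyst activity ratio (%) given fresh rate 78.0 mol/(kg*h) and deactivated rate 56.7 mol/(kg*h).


Activity (%) = (rate_used / rate_fresh) * 100
rate_used = 56.7, rate_fresh = 78.0
= (56.7 / 78.0) * 100
= 0.7269 * 100 = 72.69

72.69 %


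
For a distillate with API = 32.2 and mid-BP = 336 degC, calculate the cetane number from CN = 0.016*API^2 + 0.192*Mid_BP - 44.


CN = 0.016 * 32.2^2 + 0.192 * 336 - 44
CN = 16.58944 + 64.512 - 44 = 37.10144

37.10144


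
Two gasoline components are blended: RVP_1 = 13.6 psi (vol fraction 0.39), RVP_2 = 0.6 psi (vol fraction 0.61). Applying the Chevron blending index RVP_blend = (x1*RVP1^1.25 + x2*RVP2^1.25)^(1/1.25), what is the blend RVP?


Chevron index: RVP_blend = (sum xi*RVPi^1.25)^(1/1.25)
RVP^1.25 terms: 0.39 * 13.6^1.25 + 0.61 * 0.6^1.25 = 10.5078
RVP_blend = 10.5078^(1/1.25) = 6.565

6.565 psi


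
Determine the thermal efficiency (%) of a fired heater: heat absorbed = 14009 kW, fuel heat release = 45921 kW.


Furnace efficiency = Q_absorbed / Q_fuel * 100
= 14009 / 45921 * 100 = 30.51

30.51 %


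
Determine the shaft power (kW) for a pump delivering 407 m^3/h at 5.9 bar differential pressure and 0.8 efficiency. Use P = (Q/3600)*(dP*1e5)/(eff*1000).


Q = 407 / 3600 = 0.113056 m^3/s
P = 0.113056 * (5.9 * 1e5) / 0.8 / 1000 = 83.38

83.38 kW


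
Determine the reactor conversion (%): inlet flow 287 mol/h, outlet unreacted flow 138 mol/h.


X = (F_in - F_out) / F_in * 100
Moles reacted = 287 - 138 = 149
X = 149 / 287 * 100
= 0.5192 * 100
= 51.92 %

51.92 %


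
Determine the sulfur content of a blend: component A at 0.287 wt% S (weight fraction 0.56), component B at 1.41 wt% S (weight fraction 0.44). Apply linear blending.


Linear sulfur blending: S_blend = x1*S1 + x2*S2
Contribution 1: 0.56 * 0.287 = 0.16072 wt%
Contribution 2: 0.44 * 1.41 = 0.6204 wt%
S_blend = 0.16072 + 0.6204 = 0.78112

0.78112 wt%


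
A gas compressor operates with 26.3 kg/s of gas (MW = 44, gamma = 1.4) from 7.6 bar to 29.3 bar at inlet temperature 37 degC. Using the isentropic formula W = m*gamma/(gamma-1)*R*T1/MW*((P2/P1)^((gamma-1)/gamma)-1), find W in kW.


Isentropic work: W = m*(gamma/(gamma-1))*(R*T1/MW)*((P2/P1)^((gamma-1)/gamma) - 1)
T1 = 37 + 273.15 = 310.15 K
Pressure ratio = 29.3 / 7.6 = 3.85526
Exponent = (1.4 - 1)/1.4 = 0.285714
(P2/P1)^exp - 1 = 3.85526^0.285714 - 1 = 0.470428
W = 26.3 * 1.4 / 0.4 * 8.314 * 310.15 / 44 * 0.470428 = 2538

2538 kW


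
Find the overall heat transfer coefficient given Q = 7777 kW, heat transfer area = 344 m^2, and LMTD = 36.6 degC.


From Q = U*A*LMTD, U = Q / (A * LMTD)
U = 7777 / (344 * 36.6) = 7777 / 12590.4 = 0.6177

0.6177 kW/(m^2*K)


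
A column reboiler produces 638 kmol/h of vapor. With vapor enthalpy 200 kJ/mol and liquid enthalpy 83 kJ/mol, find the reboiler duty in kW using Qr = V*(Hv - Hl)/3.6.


Qr = 638 * (200 - 83) / 3.6 = 638 * 117 / 3.6 = 20740

20740 kW


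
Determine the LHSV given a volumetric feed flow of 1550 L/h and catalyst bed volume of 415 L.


LHSV = volumetric feed rate / catalyst volume
= 1550 L/h / 415 L
= 3.735 h^-1

3.735 h^-1


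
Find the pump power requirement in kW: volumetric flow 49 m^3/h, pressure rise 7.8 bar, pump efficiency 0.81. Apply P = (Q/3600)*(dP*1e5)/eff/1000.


Q = 49 / 3600 = 0.0136111 m^3/s
P = 0.0136111 * (7.8 * 1e5) / 0.81 / 1000 = 13.11

13.11 kW


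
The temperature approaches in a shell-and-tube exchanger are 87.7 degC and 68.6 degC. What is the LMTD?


LMTD = (dT1 - dT2) / ln(dT1/dT2)
= (87.7 - 68.6) / ln(87.7 / 68.6) = 19.1 / 0.245629 = 77.76

77.76 degC


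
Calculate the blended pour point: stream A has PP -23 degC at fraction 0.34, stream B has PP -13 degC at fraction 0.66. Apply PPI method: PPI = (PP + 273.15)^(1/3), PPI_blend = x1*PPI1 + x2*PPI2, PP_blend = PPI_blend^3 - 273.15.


PPI_1 = (-23 + 273.15)^(1/3) = 6.300865
PPI_2 = (-13 + 273.15)^(1/3) = 6.383731
PPI_blend = 0.34 * 6.300865 + 0.66 * 6.383731 = 6.355557
PP_blend = 6.355557^3 - 273.15 = 256.7207 - 273.15 = -16.43

-16.43 degC


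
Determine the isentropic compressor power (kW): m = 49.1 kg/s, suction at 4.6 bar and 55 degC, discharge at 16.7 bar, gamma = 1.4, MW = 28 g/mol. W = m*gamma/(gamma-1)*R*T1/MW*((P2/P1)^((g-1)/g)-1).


Isentropic work: W = m*(gamma/(gamma-1))*(R*T1/MW)*((P2/P1)^((gamma-1)/gamma) - 1)
T1 = 55 + 273.15 = 328.15 K
Pressure ratio = 16.7 / 4.6 = 3.63043
Exponent = (1.4 - 1)/1.4 = 0.285714
(P2/P1)^exp - 1 = 3.63043^0.285714 - 1 = 0.445399
W = 49.1 * 1.4 / 0.4 * 8.314 * 328.15 / 28 * 0.445399 = 7458

7458 kW


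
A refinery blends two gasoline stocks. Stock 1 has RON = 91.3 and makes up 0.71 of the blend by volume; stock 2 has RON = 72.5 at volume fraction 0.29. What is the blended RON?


Linear blending: RON_blend = sum(vi * RONi)
Contribution 1: 0.71 * 91.3 = 64.823
Contribution 2: 0.29 * 72.5 = 21.025
RON_blend = 64.823 + 21.025 = 85.848

85.848


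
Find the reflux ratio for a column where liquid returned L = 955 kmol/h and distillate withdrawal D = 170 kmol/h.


Reflux ratio definition: R = L / D (liquid returned / distillate withdrawn)
L = 955 kmol/h, D = 170 kmol/h
R = 955 / 170 = 5.618

5.618


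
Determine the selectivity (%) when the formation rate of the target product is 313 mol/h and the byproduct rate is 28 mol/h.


Selectivity = desired / (desired + undesired) * 100
Total products = 313 + 28 = 341 mol/h
S = 313 / 341 * 100
= 0.9179 * 100
= 91.79 %

91.79 %


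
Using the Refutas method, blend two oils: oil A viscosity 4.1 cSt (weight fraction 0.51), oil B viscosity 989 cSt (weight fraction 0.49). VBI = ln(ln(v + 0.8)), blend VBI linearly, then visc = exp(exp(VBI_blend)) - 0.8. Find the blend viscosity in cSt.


Refutas method: VBN_i = 14.534*ln(ln(visc_i + 0.8)) + 10.975, blended linearly by mass fraction; since VBN is linear in VBI_i = ln(ln(visc_i + 0.8)) and the fractions sum to 1, blend VBI directly: visc = exp(exp(VBI_blend)) - 0.8
VBI_1 = ln(ln(4.1 + 0.8)) = 0.463253
VBI_2 = ln(ln(989 + 0.8)) = 1.93116
VBI_blend = 0.51 * 0.463253 + 0.49 * 1.93116 = 1.18253
visc_blend = exp(exp(1.18253)) - 0.8 = 25.32

25.32 cSt


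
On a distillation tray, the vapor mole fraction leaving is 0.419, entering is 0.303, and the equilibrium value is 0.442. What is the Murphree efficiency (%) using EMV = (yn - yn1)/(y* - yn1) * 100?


Murphree vapor efficiency: EMV = (y_n - y_(n-1)) / (y*_n - y_(n-1)) * 100
EMV = (0.419 - 0.303) / (0.442 - 0.303) * 100 = 0.116 / 0.139 * 100 = 83.45

83.45 %


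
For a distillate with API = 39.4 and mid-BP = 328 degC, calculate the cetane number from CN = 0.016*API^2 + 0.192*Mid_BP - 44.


CN = 0.016 * 39.4^2 + 0.192 * 328 - 44
CN = 24.83776 + 62.976 - 44 = 43.81376

43.81376


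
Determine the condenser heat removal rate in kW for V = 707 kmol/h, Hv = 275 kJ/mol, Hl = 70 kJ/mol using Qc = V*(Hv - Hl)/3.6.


Qc = 707 * (275 - 70) / 3.6 = 707 * 205 / 3.6 = 40260

40260 kW


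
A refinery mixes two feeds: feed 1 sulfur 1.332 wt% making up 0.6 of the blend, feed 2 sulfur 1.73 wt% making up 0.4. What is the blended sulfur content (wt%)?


Linear sulfur blending: S_blend = x1*S1 + x2*S2
Contribution 1: 0.6 * 1.332 = 0.7992 wt%
Contribution 2: 0.4 * 1.73 = 0.692 wt%
S_blend = 0.7992 + 0.692 = 1.4912

1.4912 wt%


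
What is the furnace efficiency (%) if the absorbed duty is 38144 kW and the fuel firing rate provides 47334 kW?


Furnace efficiency = Q_absorbed / Q_fuel * 100
= 38144 / 47334 * 100 = 80.58

80.58 %


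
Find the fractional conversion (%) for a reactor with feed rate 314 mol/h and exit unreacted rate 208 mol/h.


X = (F_in - F_out) / F_in * 100
Moles reacted = 314 - 208 = 106
X = 106 / 314 * 100
= 0.3376 * 100
= 33.76 %

33.76 %


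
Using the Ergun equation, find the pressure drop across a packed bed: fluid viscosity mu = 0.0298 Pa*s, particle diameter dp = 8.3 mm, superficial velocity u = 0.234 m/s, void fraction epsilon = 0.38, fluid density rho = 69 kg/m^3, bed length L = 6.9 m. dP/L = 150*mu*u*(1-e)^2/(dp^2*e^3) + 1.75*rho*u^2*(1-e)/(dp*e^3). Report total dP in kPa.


dp = 8.3 mm = 0.0083 m
Viscous term = 150*0.0298*0.234*(1-0.38)^2 / (0.0083^2*0.38^3) = 106365
Inertial term = 1.75*69*0.234^2*(1-0.38) / (0.0083*0.38^3) = 9000.81
dP/L = 106365 + 9000.81 = 115366 Pa/m
dP = 115366 * 6.9 / 1000 = 796.0 kPa

796.0 kPa


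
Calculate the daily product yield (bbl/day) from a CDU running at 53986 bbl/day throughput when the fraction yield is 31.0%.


Crude throughput = 53986 bbl/day
Fraction yield = 31.0%
yield = throughput * fraction / 100
yield = 53986 * 31.0 / 100 = 16735.66

16735.66 bbl/day


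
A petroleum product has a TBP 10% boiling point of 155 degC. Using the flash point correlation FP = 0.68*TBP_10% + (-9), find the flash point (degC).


FP = 0.68 * 155 + (-9) = 96.4

96.4 degC


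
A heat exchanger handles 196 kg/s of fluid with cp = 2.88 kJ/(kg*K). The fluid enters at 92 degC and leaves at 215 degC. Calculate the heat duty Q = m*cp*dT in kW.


Q = m_dot * cp * delta_T
delta_T = 215 - 92 = 123 K
Q = 196 * 2.88 * 123
= 564.48 * 123
= 69431.04 kW

69431.04 kW


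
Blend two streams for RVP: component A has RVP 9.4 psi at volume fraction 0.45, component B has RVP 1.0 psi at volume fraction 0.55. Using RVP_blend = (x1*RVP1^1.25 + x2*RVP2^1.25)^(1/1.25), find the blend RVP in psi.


Chevron index: RVP_blend = (sum xi*RVPi^1.25)^(1/1.25)
RVP^1.25 terms: 0.45 * 9.4^1.25 + 0.55 * 1.0^1.25 = 7.95666
RVP_blend = 7.95666^(1/1.25) = 5.255

5.255 psi


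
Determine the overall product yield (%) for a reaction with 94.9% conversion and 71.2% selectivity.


Overall yield = conversion (%) * selectivity (%) / 100
Conversion = 94.9%, Selectivity = 71.2%
Y = 94.9 * 71.2 / 100
= 67.5688 %

67.5688 %


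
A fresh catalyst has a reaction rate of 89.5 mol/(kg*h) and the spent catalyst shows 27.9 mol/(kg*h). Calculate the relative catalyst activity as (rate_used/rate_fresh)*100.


Activity (%) = (rate_used / rate_fresh) * 100
rate_used = 27.9, rate_fresh = 89.5
= (27.9 / 89.5) * 100
= 0.3117 * 100 = 31.17

31.17 %


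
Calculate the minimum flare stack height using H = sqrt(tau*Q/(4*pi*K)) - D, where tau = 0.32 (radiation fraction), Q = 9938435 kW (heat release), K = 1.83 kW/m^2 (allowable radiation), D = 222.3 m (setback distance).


tau*Q/(4*pi*K) = 0.32 * 9938435 / (4 * pi * 1.83) = 138295
sqrt(138295) = 371.88
H = 371.88 - 222.3 = 149.6

149.6 m


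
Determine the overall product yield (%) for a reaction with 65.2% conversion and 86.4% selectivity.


Overall yield = conversion (%) * selectivity (%) / 100
Conversion = 65.2%, Selectivity = 86.4%
Y = 65.2 * 86.4 / 100
= 56.3328 %

56.3328 %


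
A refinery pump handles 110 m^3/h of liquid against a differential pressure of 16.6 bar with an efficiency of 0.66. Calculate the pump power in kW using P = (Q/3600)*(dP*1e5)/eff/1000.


Q = 110 / 3600 = 0.0305556 m^3/s
P = 0.0305556 * (16.6 * 1e5) / 0.66 / 1000 = 76.85

76.85 kW


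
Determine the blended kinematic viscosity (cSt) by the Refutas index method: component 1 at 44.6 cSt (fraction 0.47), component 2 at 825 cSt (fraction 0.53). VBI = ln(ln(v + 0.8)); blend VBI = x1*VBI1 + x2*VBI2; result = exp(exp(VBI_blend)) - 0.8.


Refutas method: VBN_i = 14.534*ln(ln(visc_i + 0.8)) + 10.975, blended linearly by mass fraction; since VBN is linear in VBI_i = ln(ln(visc_i + 0.8)) and the fractions sum to 1, blend VBI directly: visc = exp(exp(VBI_blend)) - 0.8
VBI_1 = ln(ln(44.6 + 0.8)) = 1.33907
VBI_2 = ln(ln(825 + 0.8)) = 1.90455
VBI_blend = 0.47 * 1.33907 + 0.53 * 1.90455 = 1.63877
visc_blend = exp(exp(1.63877)) - 0.8 = 171.4

171.4 cSt


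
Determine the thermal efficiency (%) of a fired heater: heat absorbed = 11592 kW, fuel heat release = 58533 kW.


Furnace efficiency = Q_absorbed / Q_fuel * 100
= 11592 / 58533 * 100 = 19.80

19.80 %


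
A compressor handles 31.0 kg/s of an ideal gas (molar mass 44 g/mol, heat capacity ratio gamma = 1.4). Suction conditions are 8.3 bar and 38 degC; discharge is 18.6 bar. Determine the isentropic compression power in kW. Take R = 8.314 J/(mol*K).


Isentropic work: W = m*(gamma/(gamma-1))*(R*T1/MW)*((P2/P1)^((gamma-1)/gamma) - 1)
T1 = 38 + 273.15 = 311.15 K
Pressure ratio = 18.6 / 8.3 = 2.24096
Exponent = (1.4 - 1)/1.4 = 0.285714
(P2/P1)^exp - 1 = 2.24096^0.285714 - 1 = 0.259285
W = 31.0 * 1.4 / 0.4 * 8.314 * 311.15 / 44 * 0.259285 = 1654

1654 kW


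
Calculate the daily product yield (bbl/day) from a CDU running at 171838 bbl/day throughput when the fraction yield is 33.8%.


Crude throughput = 171838 bbl/day
Fraction yield = 33.8%
yield = throughput * fraction / 100
yield = 171838 * 33.8 / 100 = 58081.244

58081.244 bbl/day


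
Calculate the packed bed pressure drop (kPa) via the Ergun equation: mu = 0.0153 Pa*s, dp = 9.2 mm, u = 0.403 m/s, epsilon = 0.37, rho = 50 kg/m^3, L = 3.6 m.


dp = 9.2 mm = 0.0092 m
Viscous term = 150*0.0153*0.403*(1-0.37)^2 / (0.0092^2*0.37^3) = 85622.5
Inertial term = 1.75*50*0.403^2*(1-0.37) / (0.0092*0.37^3) = 19211.7
dP/L = 85622.5 + 19211.7 = 104834 Pa/m
dP = 104834 * 3.6 / 1000 = 377.4 kPa

377.4 kPa


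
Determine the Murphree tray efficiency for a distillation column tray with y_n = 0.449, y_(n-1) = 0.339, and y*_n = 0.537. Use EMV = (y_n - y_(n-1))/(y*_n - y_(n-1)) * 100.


Murphree vapor efficiency: EMV = (y_n - y_(n-1)) / (y*_n - y_(n-1)) * 100
EMV = (0.449 - 0.339) / (0.537 - 0.339) * 100 = 0.11 / 0.198 * 100 = 55.56

55.56 %


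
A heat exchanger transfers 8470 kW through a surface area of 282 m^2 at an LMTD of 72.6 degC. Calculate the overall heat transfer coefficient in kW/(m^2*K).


From Q = U*A*LMTD, U = Q / (A * LMTD)
U = 8470 / (282 * 72.6) = 8470 / 20473.2 = 0.4137

0.4137 kW/(m^2*K)


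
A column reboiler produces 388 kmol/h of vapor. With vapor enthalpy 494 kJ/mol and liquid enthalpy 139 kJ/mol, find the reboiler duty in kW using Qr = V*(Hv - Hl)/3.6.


Qr = 388 * (494 - 139) / 3.6 = 388 * 355 / 3.6 = 38260

38260 kW


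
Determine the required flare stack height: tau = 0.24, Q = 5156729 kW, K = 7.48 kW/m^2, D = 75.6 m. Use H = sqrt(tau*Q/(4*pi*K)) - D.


tau*Q/(4*pi*K) = 0.24 * 5156729 / (4 * pi * 7.48) = 13166.6
sqrt(13166.6) = 114.746
H = 114.746 - 75.6 = 39.15

39.15 m


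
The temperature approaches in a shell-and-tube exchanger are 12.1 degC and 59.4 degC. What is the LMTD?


LMTD = (dT1 - dT2) / ln(dT1/dT2)
= (12.1 - 59.4) / ln(12.1 / 59.4) = -47.3 / -1.59109 = 29.73

29.73 degC


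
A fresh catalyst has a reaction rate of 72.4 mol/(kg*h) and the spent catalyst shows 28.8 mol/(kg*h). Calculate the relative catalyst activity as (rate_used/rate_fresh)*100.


Activity (%) = (rate_used / rate_fresh) * 100
rate_used = 28.8, rate_fresh = 72.4
= (28.8 / 72.4) * 100
= 0.3978 * 100 = 39.78

39.78 %


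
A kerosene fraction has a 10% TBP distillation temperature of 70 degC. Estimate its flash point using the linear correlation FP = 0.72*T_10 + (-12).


FP = 0.72 * 70 + (-12) = 38.4

38.4 degC


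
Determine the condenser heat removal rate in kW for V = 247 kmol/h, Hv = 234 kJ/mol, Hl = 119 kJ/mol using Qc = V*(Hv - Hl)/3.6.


Qc = 247 * (234 - 119) / 3.6 = 247 * 115 / 3.6 = 7890

7890 kW


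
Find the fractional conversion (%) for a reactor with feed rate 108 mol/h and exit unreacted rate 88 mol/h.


X = (F_in - F_out) / F_in * 100
Moles reacted = 108 - 88 = 20
X = 20 / 108 * 100
= 0.1852 * 100
= 18.52 %

18.52 %


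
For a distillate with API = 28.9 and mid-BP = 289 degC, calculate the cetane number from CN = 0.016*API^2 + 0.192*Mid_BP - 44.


CN = 0.016 * 28.9^2 + 0.192 * 289 - 44
CN = 13.36336 + 55.488 - 44 = 24.85136

24.85136


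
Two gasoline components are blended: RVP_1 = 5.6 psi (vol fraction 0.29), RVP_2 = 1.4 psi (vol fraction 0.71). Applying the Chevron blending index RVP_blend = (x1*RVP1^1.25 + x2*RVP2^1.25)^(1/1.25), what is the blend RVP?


Chevron index: RVP_blend = (sum xi*RVPi^1.25)^(1/1.25)
RVP^1.25 terms: 0.29 * 5.6^1.25 + 0.71 * 1.4^1.25 = 3.57946
RVP_blend = 3.57946^(1/1.25) = 2.774

2.774 psi


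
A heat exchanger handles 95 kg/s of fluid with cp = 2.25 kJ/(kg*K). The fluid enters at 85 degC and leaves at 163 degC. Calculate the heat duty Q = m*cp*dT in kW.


Q = m_dot * cp * delta_T
delta_T = 163 - 85 = 78 K
Q = 95 * 2.25 * 78
= 213.75 * 78
= 16672.5 kW

16672.5 kW


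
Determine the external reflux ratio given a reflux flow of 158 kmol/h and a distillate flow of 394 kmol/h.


Reflux ratio definition: R = L / D (liquid returned / distillate withdrawn)
L = 158 kmol/h, D = 394 kmol/h
R = 158 / 394 = 0.4010

0.4010


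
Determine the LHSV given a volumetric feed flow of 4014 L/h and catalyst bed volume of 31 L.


LHSV = volumetric feed rate / catalyst volume
= 4014 L/h / 31 L
= 129.5 h^-1

129.5 h^-1


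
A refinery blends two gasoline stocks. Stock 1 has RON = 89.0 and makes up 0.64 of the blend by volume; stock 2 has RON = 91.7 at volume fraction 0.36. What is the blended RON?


Linear blending: RON_blend = sum(vi * RONi)
Contribution 1: 0.64 * 89.0 = 56.96
Contribution 2: 0.36 * 91.7 = 33.012
RON_blend = 56.96 + 33.012 = 89.972

89.972


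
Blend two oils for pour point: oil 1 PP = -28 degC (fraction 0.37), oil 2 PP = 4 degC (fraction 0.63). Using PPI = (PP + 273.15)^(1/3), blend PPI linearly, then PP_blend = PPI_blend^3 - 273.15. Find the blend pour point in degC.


PPI_1 = (-28 + 273.15)^(1/3) = 6.258601
PPI_2 = (4 + 273.15)^(1/3) = 6.51986
PPI_blend = 0.37 * 6.258601 + 0.63 * 6.51986 = 6.423194
PP_blend = 6.423194^3 - 273.15 = 265.0044 - 273.15 = -8.15

-8.15 degC


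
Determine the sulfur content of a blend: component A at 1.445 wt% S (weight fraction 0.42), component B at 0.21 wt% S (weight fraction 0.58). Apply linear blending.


Linear sulfur blending: S_blend = x1*S1 + x2*S2
Contribution 1: 0.42 * 1.445 = 0.6069 wt%
Contribution 2: 0.58 * 0.21 = 0.1218 wt%
S_blend = 0.6069 + 0.1218 = 0.7287

0.7287 wt%


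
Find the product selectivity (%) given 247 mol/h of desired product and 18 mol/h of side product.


Selectivity = desired / (desired + undesired) * 100
Total products = 247 + 18 = 265 mol/h
S = 247 / 265 * 100
= 0.9321 * 100
= 93.21 %

93.21 %


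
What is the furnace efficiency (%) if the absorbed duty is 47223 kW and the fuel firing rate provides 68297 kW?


Furnace efficiency = Q_absorbed / Q_fuel * 100
= 47223 / 68297 * 100 = 69.14

69.14 %


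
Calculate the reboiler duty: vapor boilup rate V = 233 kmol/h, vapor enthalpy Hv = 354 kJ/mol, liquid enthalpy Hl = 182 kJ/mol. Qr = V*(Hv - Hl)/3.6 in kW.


Qr = 233 * (354 - 182) / 3.6 = 233 * 172 / 3.6 = 11130

11130 kW


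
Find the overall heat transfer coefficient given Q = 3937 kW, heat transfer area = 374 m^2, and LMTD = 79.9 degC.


From Q = U*A*LMTD, U = Q / (A * LMTD)
U = 3937 / (374 * 79.9) = 3937 / 29882.6 = 0.1317

0.1317 kW/(m^2*K)


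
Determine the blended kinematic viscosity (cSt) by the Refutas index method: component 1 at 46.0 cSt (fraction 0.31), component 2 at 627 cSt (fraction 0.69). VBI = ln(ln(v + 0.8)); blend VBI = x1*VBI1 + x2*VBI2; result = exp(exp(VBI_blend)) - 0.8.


Refutas method: VBN_i = 14.534*ln(ln(visc_i + 0.8)) + 10.975, blended linearly by mass fraction; since VBN is linear in VBI_i = ln(ln(visc_i + 0.8)) and the fractions sum to 1, blend VBI directly: visc = exp(exp(VBI_blend)) - 0.8
VBI_1 = ln(ln(46.0 + 0.8)) = 1.347
VBI_2 = ln(ln(627 + 0.8)) = 1.86287
VBI_blend = 0.31 * 1.347 + 0.69 * 1.86287 = 1.70295
visc_blend = exp(exp(1.70295)) - 0.8 = 241.5

241.5 cSt


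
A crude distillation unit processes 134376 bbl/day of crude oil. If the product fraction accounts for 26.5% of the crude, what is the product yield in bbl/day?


Crude throughput = 134376 bbl/day
Fraction yield = 26.5%
yield = throughput * fraction / 100
yield = 134376 * 26.5 / 100 = 35609.64

35609.64 bbl/day


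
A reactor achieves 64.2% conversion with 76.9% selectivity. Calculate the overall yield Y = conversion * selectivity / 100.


Overall yield = conversion (%) * selectivity (%) / 100
Conversion = 64.2%, Selectivity = 76.9%
Y = 64.2 * 76.9 / 100
= 49.3698 %

49.3698 %


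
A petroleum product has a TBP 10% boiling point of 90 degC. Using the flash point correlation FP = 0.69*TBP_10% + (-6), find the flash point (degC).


FP = 0.69 * 90 + (-6) = 56.1

56.1 degC


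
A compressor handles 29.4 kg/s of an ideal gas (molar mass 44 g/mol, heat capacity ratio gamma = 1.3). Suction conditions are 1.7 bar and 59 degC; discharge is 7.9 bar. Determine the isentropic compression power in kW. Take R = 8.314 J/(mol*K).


Isentropic work: W = m*(gamma/(gamma-1))*(R*T1/MW)*((P2/P1)^((gamma-1)/gamma) - 1)
T1 = 59 + 273.15 = 332.15 K
Pressure ratio = 7.9 / 1.7 = 4.64706
Exponent = (1.3 - 1)/1.3 = 0.230769
(P2/P1)^exp - 1 = 4.64706^0.230769 - 1 = 0.42549
W = 29.4 * 1.3 / 0.3 * 8.314 * 332.15 / 44 * 0.42549 = 3402

3402 kW


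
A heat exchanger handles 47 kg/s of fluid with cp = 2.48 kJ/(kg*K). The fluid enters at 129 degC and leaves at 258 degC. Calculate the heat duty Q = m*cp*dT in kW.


Q = m_dot * cp * delta_T
delta_T = 258 - 129 = 129 K
Q = 47 * 2.48 * 129
= 116.56 * 129
= 15036.24 kW

15036.24 kW


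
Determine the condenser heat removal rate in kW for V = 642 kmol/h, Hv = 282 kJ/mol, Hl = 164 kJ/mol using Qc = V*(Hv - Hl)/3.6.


Qc = 642 * (282 - 164) / 3.6 = 642 * 118 / 3.6 = 21040

21040 kW


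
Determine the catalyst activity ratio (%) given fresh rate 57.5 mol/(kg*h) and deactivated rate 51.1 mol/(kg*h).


Activity (%) = (rate_used / rate_fresh) * 100
rate_used = 51.1, rate_fresh = 57.5
= (51.1 / 57.5) * 100
= 0.8887 * 100 = 88.87

88.87 %


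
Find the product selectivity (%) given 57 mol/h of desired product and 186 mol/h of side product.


Selectivity = desired / (desired + undesired) * 100
Total products = 57 + 186 = 243 mol/h
S = 57 / 243 * 100
= 0.2346 * 100
= 23.46 %

23.46 %


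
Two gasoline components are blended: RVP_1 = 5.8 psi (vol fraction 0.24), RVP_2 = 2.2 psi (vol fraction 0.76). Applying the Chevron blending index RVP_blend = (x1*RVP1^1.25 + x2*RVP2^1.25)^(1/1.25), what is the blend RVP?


Chevron index: RVP_blend = (sum xi*RVPi^1.25)^(1/1.25)
RVP^1.25 terms: 0.24 * 5.8^1.25 + 0.76 * 2.2^1.25 = 4.19651
RVP_blend = 4.19651^(1/1.25) = 3.150

3.150 psi


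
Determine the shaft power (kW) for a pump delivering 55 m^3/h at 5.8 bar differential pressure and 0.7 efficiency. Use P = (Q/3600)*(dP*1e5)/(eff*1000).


Q = 55 / 3600 = 0.0152778 m^3/s
P = 0.0152778 * (5.8 * 1e5) / 0.7 / 1000 = 12.66

12.66 kW


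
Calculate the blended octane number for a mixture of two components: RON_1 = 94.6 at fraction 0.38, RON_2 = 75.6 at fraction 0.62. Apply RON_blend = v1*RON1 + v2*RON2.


Linear blending: RON_blend = sum(vi * RONi)
Contribution 1: 0.38 * 94.6 = 35.948
Contribution 2: 0.62 * 75.6 = 46.872
RON_blend = 35.948 + 46.872 = 82.82

82.82


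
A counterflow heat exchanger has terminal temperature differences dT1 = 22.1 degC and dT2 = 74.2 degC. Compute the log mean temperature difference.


LMTD = (dT1 - dT2) / ln(dT1/dT2)
= (22.1 - 74.2) / ln(22.1 / 74.2) = -52.1 / -1.21119 = 43.02

43.02 degC


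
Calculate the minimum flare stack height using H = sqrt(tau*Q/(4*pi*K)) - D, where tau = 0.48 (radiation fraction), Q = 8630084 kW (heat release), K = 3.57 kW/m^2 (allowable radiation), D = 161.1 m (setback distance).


tau*Q/(4*pi*K) = 0.48 * 8630084 / (4 * pi * 3.57) = 92337.5
sqrt(92337.5) = 303.871
H = 303.871 - 161.1 = 142.8

142.8 m


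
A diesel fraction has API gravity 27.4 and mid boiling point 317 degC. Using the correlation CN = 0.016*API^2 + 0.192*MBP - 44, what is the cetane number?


CN = 0.016 * 27.4^2 + 0.192 * 317 - 44
CN = 12.01216 + 60.864 - 44 = 28.87616

28.87616


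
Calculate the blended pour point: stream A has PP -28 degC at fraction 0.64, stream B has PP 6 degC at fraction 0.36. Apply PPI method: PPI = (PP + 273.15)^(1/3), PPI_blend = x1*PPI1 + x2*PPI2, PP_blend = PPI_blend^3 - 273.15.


PPI_1 = (-28 + 273.15)^(1/3) = 6.258601
PPI_2 = (6 + 273.15)^(1/3) = 6.535506
PPI_blend = 0.64 * 6.258601 + 0.36 * 6.535506 = 6.358287
PP_blend = 6.358287^3 - 273.15 = 257.0516 - 273.15 = -16.1

-16.1 degC


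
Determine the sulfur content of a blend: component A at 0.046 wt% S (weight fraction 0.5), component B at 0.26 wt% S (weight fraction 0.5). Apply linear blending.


Linear sulfur blending: S_blend = x1*S1 + x2*S2
Contribution 1: 0.5 * 0.046 = 0.023 wt%
Contribution 2: 0.5 * 0.26 = 0.13 wt%
S_blend = 0.023 + 0.13 = 0.153

0.153 wt%


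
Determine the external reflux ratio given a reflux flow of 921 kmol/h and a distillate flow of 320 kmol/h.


Reflux ratio definition: R = L / D (liquid returned / distillate withdrawn)
L = 921 kmol/h, D = 320 kmol/h
R = 921 / 320 = 2.878

2.878


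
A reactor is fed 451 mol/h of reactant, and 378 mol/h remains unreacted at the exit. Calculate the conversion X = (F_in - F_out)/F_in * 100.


X = (F_in - F_out) / F_in * 100
Moles reacted = 451 - 378 = 73
X = 73 / 451 * 100
= 0.1619 * 100
= 16.19 %

16.19 %


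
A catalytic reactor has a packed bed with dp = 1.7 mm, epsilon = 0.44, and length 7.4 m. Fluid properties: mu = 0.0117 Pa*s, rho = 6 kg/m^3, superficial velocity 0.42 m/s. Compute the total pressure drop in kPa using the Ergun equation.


dp = 1.7 mm = 0.0017 m
Viscous term = 150*0.0117*0.42*(1-0.44)^2 / (0.0017^2*0.44^3) = 938959
Inertial term = 1.75*6*0.42^2*(1-0.44) / (0.0017*0.44^3) = 7162.57
dP/L = 938959 + 7162.57 = 946122 Pa/m
dP = 946122 * 7.4 / 1000 = 7001 kPa

7001 kPa


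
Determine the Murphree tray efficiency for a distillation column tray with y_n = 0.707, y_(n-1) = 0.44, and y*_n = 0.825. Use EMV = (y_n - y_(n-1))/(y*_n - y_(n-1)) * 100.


Murphree vapor efficiency: EMV = (y_n - y_(n-1)) / (y*_n - y_(n-1)) * 100
EMV = (0.707 - 0.44) / (0.825 - 0.44) * 100 = 0.267 / 0.385 * 100 = 69.35

69.35 %


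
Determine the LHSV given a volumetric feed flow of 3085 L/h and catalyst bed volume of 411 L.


LHSV = volumetric feed rate / catalyst volume
= 3085 L/h / 411 L
= 7.506 h^-1

7.506 h^-1


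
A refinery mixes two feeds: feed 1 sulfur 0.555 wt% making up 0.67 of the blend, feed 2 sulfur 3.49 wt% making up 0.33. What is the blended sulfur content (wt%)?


Linear sulfur blending: S_blend = x1*S1 + x2*S2
Contribution 1: 0.67 * 0.555 = 0.37185 wt%
Contribution 2: 0.33 * 3.49 = 1.1517 wt%
S_blend = 0.37185 + 1.1517 = 1.52355

1.52355 wt%


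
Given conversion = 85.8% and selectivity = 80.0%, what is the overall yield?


Overall yield = conversion (%) * selectivity (%) / 100
Conversion = 85.8%, Selectivity = 80.0%
Y = 85.8 * 80.0 / 100
= 68.64 %

68.64 %


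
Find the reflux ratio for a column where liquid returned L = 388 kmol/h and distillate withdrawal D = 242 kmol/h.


Reflux ratio definition: R = L / D (liquid returned / distillate withdrawn)
L = 388 kmol/h, D = 242 kmol/h
R = 388 / 242 = 1.603

1.603


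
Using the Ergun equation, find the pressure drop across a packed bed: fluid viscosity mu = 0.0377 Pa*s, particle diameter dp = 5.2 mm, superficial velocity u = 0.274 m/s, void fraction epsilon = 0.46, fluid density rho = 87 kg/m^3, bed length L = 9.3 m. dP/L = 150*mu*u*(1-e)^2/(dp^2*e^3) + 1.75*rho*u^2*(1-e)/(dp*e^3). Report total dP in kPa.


dp = 5.2 mm = 0.0052 m
Viscous term = 150*0.0377*0.274*(1-0.46)^2 / (0.0052^2*0.46^3) = 171668
Inertial term = 1.75*87*0.274^2*(1-0.46) / (0.0052*0.46^3) = 12194.8
dP/L = 171668 + 12194.8 = 183863 Pa/m
dP = 183863 * 9.3 / 1000 = 1710 kPa

1710 kPa


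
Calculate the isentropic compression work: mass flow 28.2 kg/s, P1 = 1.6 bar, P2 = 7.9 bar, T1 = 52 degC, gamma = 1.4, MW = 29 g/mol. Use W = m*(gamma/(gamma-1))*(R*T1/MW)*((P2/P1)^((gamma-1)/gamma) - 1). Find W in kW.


Isentropic work: W = m*(gamma/(gamma-1))*(R*T1/MW)*((P2/P1)^((gamma-1)/gamma) - 1)
T1 = 52 + 273.15 = 325.15 K
Pressure ratio = 7.9 / 1.6 = 4.9375
Exponent = (1.4 - 1)/1.4 = 0.285714
(P2/P1)^exp - 1 = 4.9375^0.285714 - 1 = 0.578137
W = 28.2 * 1.4 / 0.4 * 8.314 * 325.15 / 29 * 0.578137 = 5319

5319 kW


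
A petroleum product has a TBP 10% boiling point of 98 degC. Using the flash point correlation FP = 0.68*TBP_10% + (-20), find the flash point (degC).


FP = 0.68 * 98 + (-20) = 46.64

46.64 degC


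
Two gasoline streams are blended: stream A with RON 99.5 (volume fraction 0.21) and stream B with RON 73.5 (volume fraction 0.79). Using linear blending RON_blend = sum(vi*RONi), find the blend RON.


Linear blending: RON_blend = sum(vi * RONi)
Contribution 1: 0.21 * 99.5 = 20.895
Contribution 2: 0.79 * 73.5 = 58.065
RON_blend = 20.895 + 58.065 = 78.96

78.96


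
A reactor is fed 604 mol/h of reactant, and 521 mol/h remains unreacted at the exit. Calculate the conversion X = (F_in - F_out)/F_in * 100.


X = (F_in - F_out) / F_in * 100
Moles reacted = 604 - 521 = 83
X = 83 / 604 * 100
= 0.1374 * 100
= 13.74 %

13.74 %


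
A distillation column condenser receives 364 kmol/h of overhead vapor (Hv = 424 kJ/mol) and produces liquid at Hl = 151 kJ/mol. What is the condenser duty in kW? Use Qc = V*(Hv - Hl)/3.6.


Qc = 364 * (424 - 151) / 3.6 = 364 * 273 / 3.6 = 27600

27600 kW


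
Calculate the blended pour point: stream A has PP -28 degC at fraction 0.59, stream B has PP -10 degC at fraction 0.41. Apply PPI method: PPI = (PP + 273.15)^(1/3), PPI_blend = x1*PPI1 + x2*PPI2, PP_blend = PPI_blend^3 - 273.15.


PPI_1 = (-28 + 273.15)^(1/3) = 6.258601
PPI_2 = (-10 + 273.15)^(1/3) = 6.408176
PPI_blend = 0.59 * 6.258601 + 0.41 * 6.408176 = 6.319927
PP_blend = 6.319927^3 - 273.15 = 252.4272 - 273.15 = -20.72

-20.72 degC


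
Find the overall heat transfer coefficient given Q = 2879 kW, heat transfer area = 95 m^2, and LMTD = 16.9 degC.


From Q = U*A*LMTD, U = Q / (A * LMTD)
U = 2879 / (95 * 16.9) = 2879 / 1605.5 = 1.793

1.793 kW/(m^2*K)


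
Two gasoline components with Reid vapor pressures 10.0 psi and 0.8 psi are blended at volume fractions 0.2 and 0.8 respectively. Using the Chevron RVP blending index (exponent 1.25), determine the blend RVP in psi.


Chevron index: RVP_blend = (sum xi*RVPi^1.25)^(1/1.25)
RVP^1.25 terms: 0.2 * 10.0^1.25 + 0.8 * 0.8^1.25 = 4.16183
RVP_blend = 4.16183^(1/1.25) = 3.129

3.129 psi


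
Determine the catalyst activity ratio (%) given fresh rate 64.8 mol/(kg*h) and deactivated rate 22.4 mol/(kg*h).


Activity (%) = (rate_used / rate_fresh) * 100
rate_used = 22.4, rate_fresh = 64.8
= (22.4 / 64.8) * 100
= 0.3457 * 100 = 34.57

34.57 %


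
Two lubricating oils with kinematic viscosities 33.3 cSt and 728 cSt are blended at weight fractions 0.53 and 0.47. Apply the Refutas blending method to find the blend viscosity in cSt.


Refutas method: VBN_i = 14.534*ln(ln(visc_i + 0.8)) + 10.975, blended linearly by mass fraction; since VBN is linear in VBI_i = ln(ln(visc_i + 0.8)) and the fractions sum to 1, blend VBI directly: visc = exp(exp(VBI_blend)) - 0.8
VBI_1 = ln(ln(33.3 + 0.8)) = 1.2611
VBI_2 = ln(ln(728 + 0.8)) = 1.88577
VBI_blend = 0.53 * 1.2611 + 0.47 * 1.88577 = 1.55469
visc_blend = exp(exp(1.55469)) - 0.8 = 112.9

112.9 cSt


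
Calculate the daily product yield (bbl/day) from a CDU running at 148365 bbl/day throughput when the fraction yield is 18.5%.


Crude throughput = 148365 bbl/day
Fraction yield = 18.5%
yield = throughput * fraction / 100
yield = 148365 * 18.5 / 100 = 27447.525

27447.525 bbl/day


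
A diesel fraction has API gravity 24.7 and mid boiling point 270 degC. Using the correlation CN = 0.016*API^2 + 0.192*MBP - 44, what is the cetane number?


CN = 0.016 * 24.7^2 + 0.192 * 270 - 44
CN = 9.76144 + 51.84 - 44 = 17.60144

17.60144


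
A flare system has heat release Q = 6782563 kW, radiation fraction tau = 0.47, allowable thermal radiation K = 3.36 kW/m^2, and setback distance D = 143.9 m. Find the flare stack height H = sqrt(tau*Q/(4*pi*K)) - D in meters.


tau*Q/(4*pi*K) = 0.47 * 6782563 / (4 * pi * 3.36) = 75499.2
sqrt(75499.2) = 274.771
H = 274.771 - 143.9 = 130.9

130.9 m


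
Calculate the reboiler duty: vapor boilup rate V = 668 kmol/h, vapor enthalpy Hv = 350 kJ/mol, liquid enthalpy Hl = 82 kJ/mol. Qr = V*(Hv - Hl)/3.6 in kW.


Qr = 668 * (350 - 82) / 3.6 = 668 * 268 / 3.6 = 49730

49730 kW


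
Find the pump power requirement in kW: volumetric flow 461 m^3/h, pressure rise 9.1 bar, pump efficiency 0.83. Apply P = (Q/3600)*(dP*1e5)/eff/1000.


Q = 461 / 3600 = 0.128056 m^3/s
P = 0.128056 * (9.1 * 1e5) / 0.83 / 1000 = 140.4

140.4 kW


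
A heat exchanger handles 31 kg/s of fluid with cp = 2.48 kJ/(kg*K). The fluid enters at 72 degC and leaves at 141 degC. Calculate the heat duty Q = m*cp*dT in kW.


Q = m_dot * cp * delta_T
delta_T = 141 - 72 = 69 K
Q = 31 * 2.48 * 69
= 76.88 * 69
= 5304.72 kW

5304.72 kW


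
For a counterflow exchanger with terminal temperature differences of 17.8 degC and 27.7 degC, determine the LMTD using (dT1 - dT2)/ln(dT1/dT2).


LMTD = (dT1 - dT2) / ln(dT1/dT2)
= (17.8 - 27.7) / ln(17.8 / 27.7) = -9.9 / -0.442234 = 22.39

22.39 degC


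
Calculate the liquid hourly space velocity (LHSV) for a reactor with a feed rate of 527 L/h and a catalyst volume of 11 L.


LHSV = volumetric feed rate / catalyst volume
= 527 L/h / 11 L
= 47.91 h^-1

47.91 h^-1


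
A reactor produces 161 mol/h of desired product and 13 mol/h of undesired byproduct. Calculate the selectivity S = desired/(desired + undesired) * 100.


Selectivity = desired / (desired + undesired) * 100
Total products = 161 + 13 = 174 mol/h
S = 161 / 174 * 100
= 0.9253 * 100
= 92.53 %

92.53 %


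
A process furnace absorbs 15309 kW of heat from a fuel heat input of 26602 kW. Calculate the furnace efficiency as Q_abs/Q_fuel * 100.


Furnace efficiency = Q_absorbed / Q_fuel * 100
= 15309 / 26602 * 100 = 57.55

57.55 %


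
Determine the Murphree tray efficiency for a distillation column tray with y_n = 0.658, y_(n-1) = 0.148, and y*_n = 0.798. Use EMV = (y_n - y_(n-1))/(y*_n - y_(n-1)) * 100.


Murphree vapor efficiency: EMV = (y_n - y_(n-1)) / (y*_n - y_(n-1)) * 100
EMV = (0.658 - 0.148) / (0.798 - 0.148) * 100 = 0.51 / 0.65 * 100 = 78.46

78.46 %


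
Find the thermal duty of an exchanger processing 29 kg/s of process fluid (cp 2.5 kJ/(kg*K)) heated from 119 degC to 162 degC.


Q = m_dot * cp * delta_T
delta_T = 162 - 119 = 43 K
Q = 29 * 2.5 * 43
= 72.5 * 43
= 3117.5 kW

3117.5 kW


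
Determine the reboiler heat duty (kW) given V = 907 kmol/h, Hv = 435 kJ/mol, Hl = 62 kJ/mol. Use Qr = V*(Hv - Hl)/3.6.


Qr = 907 * (435 - 62) / 3.6 = 907 * 373 / 3.6 = 93980

93980 kW


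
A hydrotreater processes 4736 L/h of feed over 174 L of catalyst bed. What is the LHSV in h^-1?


LHSV = volumetric feed rate / catalyst volume
= 4736 L/h / 174 L
= 27.22 h^-1

27.22 h^-1


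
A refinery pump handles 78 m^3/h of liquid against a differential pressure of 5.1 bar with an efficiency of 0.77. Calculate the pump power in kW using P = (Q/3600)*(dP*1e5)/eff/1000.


Q = 78 / 3600 = 0.0216667 m^3/s
P = 0.0216667 * (5.1 * 1e5) / 0.77 / 1000 = 14.35

14.35 kW


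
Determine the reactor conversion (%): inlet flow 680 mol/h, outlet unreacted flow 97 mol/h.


X = (F_in - F_out) / F_in * 100
Moles reacted = 680 - 97 = 583
X = 583 / 680 * 100
= 0.8574 * 100
= 85.74 %

85.74 %


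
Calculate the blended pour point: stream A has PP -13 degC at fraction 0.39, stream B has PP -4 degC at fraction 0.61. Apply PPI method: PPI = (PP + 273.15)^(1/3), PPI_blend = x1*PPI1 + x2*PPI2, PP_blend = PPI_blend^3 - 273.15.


PPI_1 = (-13 + 273.15)^(1/3) = 6.383731
PPI_2 = (-4 + 273.15)^(1/3) = 6.456514
PPI_blend = 0.39 * 6.383731 + 0.61 * 6.456514 = 6.428129
PP_blend = 6.428129^3 - 273.15 = 265.6157 - 273.15 = -7.53

-7.53 degC


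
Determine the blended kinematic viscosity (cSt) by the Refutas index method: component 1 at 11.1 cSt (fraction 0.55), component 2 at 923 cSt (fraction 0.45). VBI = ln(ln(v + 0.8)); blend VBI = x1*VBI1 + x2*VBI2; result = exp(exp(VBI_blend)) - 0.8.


Refutas method: VBN_i = 14.534*ln(ln(visc_i + 0.8)) + 10.975, blended linearly by mass fraction; since VBN is linear in VBI_i = ln(ln(visc_i + 0.8)) and the fractions sum to 1, blend VBI directly: visc = exp(exp(VBI_blend)) - 0.8
VBI_1 = ln(ln(11.1 + 0.8)) = 0.906862
VBI_2 = ln(ln(923 + 0.8)) = 1.9211
VBI_blend = 0.55 * 0.906862 + 0.45 * 1.9211 = 1.36327
visc_blend = exp(exp(1.36327)) - 0.8 = 49.05

49.05 cSt


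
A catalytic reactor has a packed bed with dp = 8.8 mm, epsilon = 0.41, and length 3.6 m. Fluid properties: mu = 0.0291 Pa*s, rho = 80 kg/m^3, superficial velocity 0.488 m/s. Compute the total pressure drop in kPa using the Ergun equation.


dp = 8.8 mm = 0.0088 m
Viscous term = 150*0.0291*0.488*(1-0.41)^2 / (0.0088^2*0.41^3) = 138928
Inertial term = 1.75*80*0.488^2*(1-0.41) / (0.0088*0.41^3) = 32432.9
dP/L = 138928 + 32432.9 = 171361 Pa/m
dP = 171361 * 3.6 / 1000 = 616.9 kPa

616.9 kPa


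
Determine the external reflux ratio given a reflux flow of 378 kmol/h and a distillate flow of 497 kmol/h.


Reflux ratio definition: R = L / D (liquid returned / distillate withdrawn)
L = 378 kmol/h, D = 497 kmol/h
R = 378 / 497 = 0.7606

0.7606


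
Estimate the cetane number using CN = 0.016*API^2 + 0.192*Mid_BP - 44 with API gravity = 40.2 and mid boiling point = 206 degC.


CN = 0.016 * 40.2^2 + 0.192 * 206 - 44
CN = 25.85664 + 39.552 - 44 = 21.40864

21.40864


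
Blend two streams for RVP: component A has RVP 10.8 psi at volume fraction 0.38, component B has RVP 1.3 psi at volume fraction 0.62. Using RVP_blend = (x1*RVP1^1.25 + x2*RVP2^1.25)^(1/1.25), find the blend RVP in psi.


Chevron index: RVP_blend = (sum xi*RVPi^1.25)^(1/1.25)
RVP^1.25 terms: 0.38 * 10.8^1.25 + 0.62 * 1.3^1.25 = 8.30047
RVP_blend = 8.30047^(1/1.25) = 5.436

5.436 psi
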